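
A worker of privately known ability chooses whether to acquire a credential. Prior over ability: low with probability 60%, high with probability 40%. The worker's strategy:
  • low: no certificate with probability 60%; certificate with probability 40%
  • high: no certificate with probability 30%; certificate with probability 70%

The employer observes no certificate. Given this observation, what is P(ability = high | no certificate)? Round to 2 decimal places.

0.25

P(no certificate) = 0.6·0.6 + 0.4·0.3 = 0.48
P(high | no certificate) = (0.4·0.3) / 0.48 = 0.12 / 0.48 = 0.25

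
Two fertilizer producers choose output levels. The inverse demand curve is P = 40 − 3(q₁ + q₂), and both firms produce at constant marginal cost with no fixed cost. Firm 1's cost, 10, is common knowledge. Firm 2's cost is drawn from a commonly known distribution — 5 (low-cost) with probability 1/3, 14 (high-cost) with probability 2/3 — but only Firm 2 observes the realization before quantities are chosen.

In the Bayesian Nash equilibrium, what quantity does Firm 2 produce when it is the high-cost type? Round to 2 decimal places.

Type-c best response for Firm 2: q₂(c) = (40 − c)/6 − q₁/2.
Firm 1 maximizes expected profit; its first-order condition is 40 − 6q₁ − 3E[q₂] − 10 = 0.
Substituting E[q₂] and solving: E[c₂] = 11, so q₁ = (40 − 2·10 + 11)/9 = 3.44444.
q₂(high-cost) = (40 − 14 − 3·3.44444)/6 = 2.61111.

2.61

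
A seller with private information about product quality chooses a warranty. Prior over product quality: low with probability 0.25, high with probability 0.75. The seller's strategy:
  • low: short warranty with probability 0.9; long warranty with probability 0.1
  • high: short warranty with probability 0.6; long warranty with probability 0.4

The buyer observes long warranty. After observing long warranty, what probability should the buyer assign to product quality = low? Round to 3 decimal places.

P(long warranty) = 0.25·0.1 + 0.75·0.4 = 0.325
P(low | long warranty) = (0.25·0.1) / 0.325 = 0.025 / 0.325 = 0.0769231

0.077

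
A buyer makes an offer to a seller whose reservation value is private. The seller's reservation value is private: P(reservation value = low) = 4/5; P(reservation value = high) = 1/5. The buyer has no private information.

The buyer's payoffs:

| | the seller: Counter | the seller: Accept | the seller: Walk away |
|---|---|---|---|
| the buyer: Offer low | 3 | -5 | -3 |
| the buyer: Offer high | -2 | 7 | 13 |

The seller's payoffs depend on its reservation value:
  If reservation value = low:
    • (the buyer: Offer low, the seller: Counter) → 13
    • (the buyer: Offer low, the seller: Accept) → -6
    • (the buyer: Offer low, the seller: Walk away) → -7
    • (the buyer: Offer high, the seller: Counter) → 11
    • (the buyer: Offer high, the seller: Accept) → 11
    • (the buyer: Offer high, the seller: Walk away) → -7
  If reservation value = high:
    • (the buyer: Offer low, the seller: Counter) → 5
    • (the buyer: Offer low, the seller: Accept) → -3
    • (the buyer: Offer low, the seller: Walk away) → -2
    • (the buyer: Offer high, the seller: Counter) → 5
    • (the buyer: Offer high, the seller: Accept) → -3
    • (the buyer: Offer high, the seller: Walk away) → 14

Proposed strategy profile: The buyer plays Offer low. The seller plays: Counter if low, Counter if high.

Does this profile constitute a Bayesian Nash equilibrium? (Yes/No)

The buyer plays Offer low: E[Offer low] = 4/5·(3) + 1/5·(3) = 3; E[Offer high] = -2. Best-responding. ✓
The seller (reservation value low), facing Offer low: Counter gives 13, Accept gives -6, Walk away gives -7. Proposed Counter is best. ✓
The seller (reservation value high), facing Offer low: Counter gives 5, Accept gives -3, Walk away gives -2. Proposed Counter is best. ✓

Yes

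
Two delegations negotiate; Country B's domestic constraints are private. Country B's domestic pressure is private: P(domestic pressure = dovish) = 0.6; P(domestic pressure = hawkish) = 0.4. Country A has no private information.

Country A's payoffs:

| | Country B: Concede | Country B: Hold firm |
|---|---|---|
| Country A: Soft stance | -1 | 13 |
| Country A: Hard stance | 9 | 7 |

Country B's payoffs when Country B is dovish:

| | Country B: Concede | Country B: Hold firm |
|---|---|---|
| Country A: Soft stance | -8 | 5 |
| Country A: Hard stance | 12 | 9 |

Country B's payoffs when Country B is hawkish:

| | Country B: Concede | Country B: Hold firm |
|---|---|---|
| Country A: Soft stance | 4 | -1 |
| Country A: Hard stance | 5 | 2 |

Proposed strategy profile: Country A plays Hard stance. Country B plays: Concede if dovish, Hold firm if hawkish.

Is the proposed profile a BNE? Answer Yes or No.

No

Country A plays Hard stance: E[Hard stance] = 0.6·(9) + 0.4·(7) = 8.2; E[Soft stance] = 4.6. Best-responding. ✓
Country B (domestic pressure dovish), facing Hard stance: Concede gives 12, Hold firm gives 9. Proposed Concede is best. ✓
Country B (domestic pressure hawkish), facing Hard stance: Concede gives 5, Hold firm gives 2. Proposed Hold firm is not best — profitable deviation exists. ✗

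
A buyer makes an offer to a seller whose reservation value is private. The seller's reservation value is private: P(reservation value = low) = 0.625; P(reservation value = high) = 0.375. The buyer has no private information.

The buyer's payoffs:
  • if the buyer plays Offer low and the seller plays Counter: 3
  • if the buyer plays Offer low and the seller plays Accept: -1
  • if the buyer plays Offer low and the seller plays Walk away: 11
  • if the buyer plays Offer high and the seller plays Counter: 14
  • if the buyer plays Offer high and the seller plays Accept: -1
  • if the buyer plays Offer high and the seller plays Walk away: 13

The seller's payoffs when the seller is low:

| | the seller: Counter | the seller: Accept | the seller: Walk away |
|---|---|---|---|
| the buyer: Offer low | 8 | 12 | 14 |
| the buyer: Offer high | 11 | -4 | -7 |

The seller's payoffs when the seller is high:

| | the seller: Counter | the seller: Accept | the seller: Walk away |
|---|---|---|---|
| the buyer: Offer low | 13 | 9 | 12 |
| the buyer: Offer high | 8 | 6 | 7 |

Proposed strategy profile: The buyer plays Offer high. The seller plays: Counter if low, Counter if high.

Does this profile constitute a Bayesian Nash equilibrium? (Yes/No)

Yes

A profile is a BNE iff every type of every player is best-responding given beliefs about the other side.
The buyer plays Offer high: E[Offer high] = 0.625·(14) + 0.375·(14) = 14; E[Offer low] = 3. Best-responding. ✓
The seller (reservation value low), facing Offer high: Counter gives 11, Accept gives -4, Walk away gives -7. Proposed Counter is best. ✓
The seller (reservation value high), facing Offer high: Counter gives 8, Accept gives 6, Walk away gives 7. Proposed Counter is best. ✓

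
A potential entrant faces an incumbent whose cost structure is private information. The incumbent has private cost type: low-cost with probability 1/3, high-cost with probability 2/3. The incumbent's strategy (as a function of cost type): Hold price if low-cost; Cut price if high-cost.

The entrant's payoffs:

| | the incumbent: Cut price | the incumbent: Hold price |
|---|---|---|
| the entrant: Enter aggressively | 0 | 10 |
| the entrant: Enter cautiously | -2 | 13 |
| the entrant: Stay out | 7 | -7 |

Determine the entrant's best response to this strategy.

Enter aggressively

Compute the entrant's expected payoff for each action, taking the expectation over the incumbent's type.
E[Enter aggressively] = 1/3·(10) + 2/3·(0) = 10/3
E[Enter cautiously] = 1/3·(13) + 2/3·(-2) = 3
E[Stay out] = 1/3·(-7) + 2/3·(7) = 7/3
Best response: Enter aggressively (10/3 is the largest).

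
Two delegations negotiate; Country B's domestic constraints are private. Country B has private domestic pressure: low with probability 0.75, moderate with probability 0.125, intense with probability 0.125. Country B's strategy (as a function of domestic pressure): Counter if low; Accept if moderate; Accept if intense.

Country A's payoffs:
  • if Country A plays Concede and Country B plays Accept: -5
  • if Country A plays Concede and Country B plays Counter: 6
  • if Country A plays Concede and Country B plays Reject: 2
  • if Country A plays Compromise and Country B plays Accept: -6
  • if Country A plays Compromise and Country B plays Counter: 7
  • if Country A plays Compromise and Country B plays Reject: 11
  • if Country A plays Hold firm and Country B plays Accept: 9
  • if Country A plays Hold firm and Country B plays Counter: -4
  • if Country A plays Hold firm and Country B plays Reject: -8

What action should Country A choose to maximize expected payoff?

E[Concede] = 0.75·(6) + 0.125·(-5) + 0.125·(-5) = 3.25
E[Compromise] = 0.75·(7) + 0.125·(-6) + 0.125·(-6) = 3.75
E[Hold firm] = 0.75·(-4) + 0.125·(9) + 0.125·(9) = -0.75
Best response: Compromise (3.75 is the largest).

Compromise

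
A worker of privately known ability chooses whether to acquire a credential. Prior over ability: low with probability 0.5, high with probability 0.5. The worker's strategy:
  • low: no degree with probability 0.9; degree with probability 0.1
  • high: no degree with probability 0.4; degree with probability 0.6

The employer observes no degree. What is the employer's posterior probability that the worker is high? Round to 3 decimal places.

P(no degree) = 0.5·0.9 + 0.5·0.4 = 0.65
P(high | no degree) = (0.5·0.4) / 0.65 = 0.2 / 0.65 = 0.307692

0.308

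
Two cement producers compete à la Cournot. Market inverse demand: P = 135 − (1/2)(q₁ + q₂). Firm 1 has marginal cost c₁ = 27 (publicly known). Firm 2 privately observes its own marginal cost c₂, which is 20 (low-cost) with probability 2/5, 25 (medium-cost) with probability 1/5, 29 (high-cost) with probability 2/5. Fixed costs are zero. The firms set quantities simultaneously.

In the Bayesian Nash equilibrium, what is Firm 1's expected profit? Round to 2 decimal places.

2478.08

Firm 2 with cost c maximizes (135 − (1/2)(q₁+q₂) − c)·q₂, giving q₂(c) = (135 − c − (1/2)q₁).
E[c₂] = 2/5·20 + 1/5·25 + 2/5·29 = 24.6
Firm 1's FOC against E[q₂] yields q₁ = (135 − 2·27 + E[c₂])/(3/2) = (135 − 54 + 24.6)/(3/2) = 70.4.
E[P] = 135 − (1/2)·(q₁ + E[q₂]) = 62.2; Firm 1's expected profit = (E[P] − 27)·q₁ = (62.2 − 27)·70.4 = 2478.08.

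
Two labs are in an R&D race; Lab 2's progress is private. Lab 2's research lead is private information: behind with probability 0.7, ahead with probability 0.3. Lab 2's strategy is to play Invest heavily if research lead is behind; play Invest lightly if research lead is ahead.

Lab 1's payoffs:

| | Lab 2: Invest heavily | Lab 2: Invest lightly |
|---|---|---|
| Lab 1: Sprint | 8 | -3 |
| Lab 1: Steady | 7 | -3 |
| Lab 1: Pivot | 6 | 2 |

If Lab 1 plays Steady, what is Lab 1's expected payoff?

E[Steady] = 0.7·7 + 0.3·(-3) = 4.9 + (-0.9) = 4

4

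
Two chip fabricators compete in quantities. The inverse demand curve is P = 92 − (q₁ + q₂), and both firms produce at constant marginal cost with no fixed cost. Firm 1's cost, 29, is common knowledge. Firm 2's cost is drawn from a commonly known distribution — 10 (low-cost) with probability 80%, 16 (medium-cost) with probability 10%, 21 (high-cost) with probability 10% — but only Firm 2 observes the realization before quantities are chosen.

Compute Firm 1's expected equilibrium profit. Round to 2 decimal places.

232.05

Type-c best response for Firm 2: q₂(c) = (92 − c)/2 − q₁/2.
Firm 1 maximizes expected profit; its first-order condition is 92 − 2q₁ − E[q₂] − 29 = 0.
Substituting E[q₂] and solving: E[c₂] = 11.7, so q₁ = (92 − 2·29 + 11.7)/3 = 15.2333.
E[P] = 92 − (q₁ + E[q₂]) = 44.2333; Firm 1's expected profit = (E[P] − 29)·q₁ = (44.2333 − 29)·15.2333 = 232.054.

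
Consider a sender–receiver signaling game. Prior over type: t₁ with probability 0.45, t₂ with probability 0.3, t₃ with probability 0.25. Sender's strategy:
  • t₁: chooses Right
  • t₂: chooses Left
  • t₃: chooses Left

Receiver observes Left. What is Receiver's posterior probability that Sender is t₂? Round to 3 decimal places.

P(Left) = 0.45·0 + 0.3·1 + 0.25·1 = 0.55
P(t₂ | Left) = (0.3·1) / 0.55 = 0.3 / 0.55 = 0.545455

0.545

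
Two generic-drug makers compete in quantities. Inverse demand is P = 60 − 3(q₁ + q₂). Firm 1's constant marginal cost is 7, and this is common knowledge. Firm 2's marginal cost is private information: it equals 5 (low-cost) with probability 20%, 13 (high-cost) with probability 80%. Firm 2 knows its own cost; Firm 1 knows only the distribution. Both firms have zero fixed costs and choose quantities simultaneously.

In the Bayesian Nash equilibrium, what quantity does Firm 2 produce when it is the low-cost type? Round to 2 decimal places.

5.98

Firm 2 with cost c maximizes (60 − 3(q₁+q₂) − c)·q₂, giving q₂(c) = (60 − c − 3q₁)/6.
E[c₂] = 0.2·5 + 0.8·13 = 11.4
Firm 1's FOC against E[q₂] yields q₁ = (60 − 2·7 + E[c₂])/9 = (60 − 14 + 11.4)/9 = 6.37778.
q₂(low-cost) = (60 − 5 − 3·6.37778)/6 = 5.97778.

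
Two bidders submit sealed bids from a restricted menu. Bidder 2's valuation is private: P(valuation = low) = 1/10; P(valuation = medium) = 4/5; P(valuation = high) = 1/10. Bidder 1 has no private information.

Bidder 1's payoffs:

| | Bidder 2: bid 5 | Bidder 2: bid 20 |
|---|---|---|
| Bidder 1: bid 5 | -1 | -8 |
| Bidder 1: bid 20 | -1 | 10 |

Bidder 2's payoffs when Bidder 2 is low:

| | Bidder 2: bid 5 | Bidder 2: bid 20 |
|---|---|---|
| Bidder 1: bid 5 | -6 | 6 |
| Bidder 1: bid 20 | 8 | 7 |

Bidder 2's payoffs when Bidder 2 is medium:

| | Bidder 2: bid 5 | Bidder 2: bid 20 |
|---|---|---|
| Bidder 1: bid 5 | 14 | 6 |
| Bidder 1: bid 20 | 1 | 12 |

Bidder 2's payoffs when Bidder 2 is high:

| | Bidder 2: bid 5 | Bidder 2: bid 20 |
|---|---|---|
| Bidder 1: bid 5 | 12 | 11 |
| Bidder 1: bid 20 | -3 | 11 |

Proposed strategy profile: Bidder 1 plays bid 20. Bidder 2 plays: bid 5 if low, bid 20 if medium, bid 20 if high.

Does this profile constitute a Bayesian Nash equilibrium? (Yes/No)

Bidder 1 plays bid 20: E[bid 20] = 1/10·(-1) + 4/5·(10) + 1/10·(10) = 89/10; E[bid 5] = -73/10. Best-responding. ✓
Bidder 2 (valuation low), facing bid 20: bid 5 gives 8, bid 20 gives 7. Proposed bid 5 is best. ✓
Bidder 2 (valuation medium), facing bid 20: bid 5 gives 1, bid 20 gives 12. Proposed bid 20 is best. ✓
Bidder 2 (valuation high), facing bid 20: bid 5 gives -3, bid 20 gives 11. Proposed bid 20 is best. ✓

Yes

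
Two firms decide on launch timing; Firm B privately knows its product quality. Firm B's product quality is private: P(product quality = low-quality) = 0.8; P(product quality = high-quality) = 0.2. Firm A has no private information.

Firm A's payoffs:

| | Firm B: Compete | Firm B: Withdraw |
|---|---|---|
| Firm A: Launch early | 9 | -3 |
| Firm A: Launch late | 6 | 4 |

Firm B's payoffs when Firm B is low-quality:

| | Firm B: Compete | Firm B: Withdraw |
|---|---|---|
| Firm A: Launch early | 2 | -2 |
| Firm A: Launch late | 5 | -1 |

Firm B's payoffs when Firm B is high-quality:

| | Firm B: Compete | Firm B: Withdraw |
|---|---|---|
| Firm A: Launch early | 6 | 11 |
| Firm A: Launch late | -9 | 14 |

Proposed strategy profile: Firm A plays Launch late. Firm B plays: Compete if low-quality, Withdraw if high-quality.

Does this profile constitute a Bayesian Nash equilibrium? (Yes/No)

Firm A plays Launch late: E[Launch late] = 0.8·(6) + 0.2·(4) = 5.6; E[Launch early] = 6.6. Not best-responding. ✗
Firm B (product quality low-quality), facing Launch late: Compete gives 5, Withdraw gives -1. Proposed Compete is best. ✓
Firm B (product quality high-quality), facing Launch late: Compete gives -9, Withdraw gives 14. Proposed Withdraw is best. ✓

No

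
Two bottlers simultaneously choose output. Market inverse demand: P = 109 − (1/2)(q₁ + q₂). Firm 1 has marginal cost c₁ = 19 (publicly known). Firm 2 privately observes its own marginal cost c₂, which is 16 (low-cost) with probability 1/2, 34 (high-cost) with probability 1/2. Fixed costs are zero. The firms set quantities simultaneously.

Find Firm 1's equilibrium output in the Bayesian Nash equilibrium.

64

Type-c best response for Firm 2: q₂(c) = (109 − c) − q₁/2.
Firm 1 maximizes expected profit; its first-order condition is 109 − q₁ − (1/2)E[q₂] − 19 = 0.
Substituting E[q₂] and solving: E[c₂] = 25, so q₁ = (109 − 2·19 + 25)/(3/2) = 64.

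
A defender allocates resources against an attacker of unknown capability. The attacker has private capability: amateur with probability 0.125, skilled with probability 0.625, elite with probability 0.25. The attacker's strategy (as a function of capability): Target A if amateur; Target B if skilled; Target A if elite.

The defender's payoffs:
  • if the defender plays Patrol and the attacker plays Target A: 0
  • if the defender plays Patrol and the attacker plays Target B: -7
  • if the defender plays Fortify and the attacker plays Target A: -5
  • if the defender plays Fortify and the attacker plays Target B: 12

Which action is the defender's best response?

Fortify

E[Patrol] = 0.125·(0) + 0.625·(-7) + 0.25·(0) = -4.375
E[Fortify] = 0.125·(-5) + 0.625·(12) + 0.25·(-5) = 5.625
Best response: Fortify (5.625 is the largest).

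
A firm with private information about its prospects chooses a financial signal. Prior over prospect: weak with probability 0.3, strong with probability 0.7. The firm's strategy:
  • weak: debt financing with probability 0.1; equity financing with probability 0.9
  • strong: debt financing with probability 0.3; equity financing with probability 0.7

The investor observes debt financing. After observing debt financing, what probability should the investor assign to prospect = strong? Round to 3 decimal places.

Apply Bayes' rule using the sender's strategy as the likelihood.
P(debt financing) = 0.3·0.1 + 0.7·0.3 = 0.24
P(strong | debt financing) = (0.7·0.3) / 0.24 = 0.21 / 0.24 = 0.875

0.875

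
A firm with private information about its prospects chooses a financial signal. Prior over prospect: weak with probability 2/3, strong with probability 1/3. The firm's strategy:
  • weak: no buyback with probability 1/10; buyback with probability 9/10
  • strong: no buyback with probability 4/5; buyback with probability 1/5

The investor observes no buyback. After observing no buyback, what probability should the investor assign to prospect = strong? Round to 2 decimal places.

P(no buyback) = (2/3)·(1/10) + (1/3)·(4/5) = 1/3
P(strong | no buyback) = ((1/3)·(4/5)) / (1/3) = (4/15) / (1/3) = 4/5

0.80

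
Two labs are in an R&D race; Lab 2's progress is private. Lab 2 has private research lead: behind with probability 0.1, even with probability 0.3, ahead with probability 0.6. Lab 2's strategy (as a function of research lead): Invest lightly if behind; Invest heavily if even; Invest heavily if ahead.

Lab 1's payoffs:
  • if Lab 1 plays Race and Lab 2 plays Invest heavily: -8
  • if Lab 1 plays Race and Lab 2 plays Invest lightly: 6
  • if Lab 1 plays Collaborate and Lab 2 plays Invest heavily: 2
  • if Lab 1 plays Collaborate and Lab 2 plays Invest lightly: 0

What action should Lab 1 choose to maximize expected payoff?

E[Race] = 0.1·(6) + 0.3·(-8) + 0.6·(-8) = -6.6
E[Collaborate] = 0.1·(0) + 0.3·(2) + 0.6·(2) = 1.8
Best response: Collaborate (1.8 is the largest).

Collaborate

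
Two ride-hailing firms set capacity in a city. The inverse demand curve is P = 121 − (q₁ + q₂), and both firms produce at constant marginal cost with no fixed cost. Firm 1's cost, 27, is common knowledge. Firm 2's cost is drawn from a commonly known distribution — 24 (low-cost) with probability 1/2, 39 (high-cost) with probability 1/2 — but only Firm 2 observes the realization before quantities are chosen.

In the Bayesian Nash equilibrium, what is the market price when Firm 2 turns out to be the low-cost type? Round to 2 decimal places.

56.08

Firm 2 with cost c maximizes (121 − (q₁+q₂) − c)·q₂, giving q₂(c) = (121 − c − q₁)/2.
E[c₂] = 1/2·24 + 1/2·39 = 31.5
Firm 1's FOC against E[q₂] yields q₁ = (121 − 2·27 + E[c₂])/3 = (121 − 54 + 31.5)/3 = 32.8333.
q₂(low-cost) = 32.0833, so P = 121 − (32.8333 + 32.0833) = 56.0833.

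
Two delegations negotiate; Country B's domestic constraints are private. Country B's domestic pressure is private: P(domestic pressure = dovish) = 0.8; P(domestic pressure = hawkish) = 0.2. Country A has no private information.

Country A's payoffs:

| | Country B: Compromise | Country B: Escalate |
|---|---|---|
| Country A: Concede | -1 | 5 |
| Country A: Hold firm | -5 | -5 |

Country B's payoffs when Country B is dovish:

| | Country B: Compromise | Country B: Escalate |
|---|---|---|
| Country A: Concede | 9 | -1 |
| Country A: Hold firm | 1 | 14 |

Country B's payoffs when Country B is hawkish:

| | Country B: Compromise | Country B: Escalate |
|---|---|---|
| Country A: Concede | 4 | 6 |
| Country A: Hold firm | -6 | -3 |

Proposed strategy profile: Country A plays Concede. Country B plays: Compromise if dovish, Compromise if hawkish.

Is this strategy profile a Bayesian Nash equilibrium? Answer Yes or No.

Country A plays Concede: E[Concede] = 0.8·(-1) + 0.2·(-1) = -1; E[Hold firm] = -5. Best-responding. ✓
Country B (domestic pressure dovish), facing Concede: Compromise gives 9, Escalate gives -1. Proposed Compromise is best. ✓
Country B (domestic pressure hawkish), facing Concede: Compromise gives 4, Escalate gives 6. Proposed Compromise is not best — profitable deviation exists. ✗

No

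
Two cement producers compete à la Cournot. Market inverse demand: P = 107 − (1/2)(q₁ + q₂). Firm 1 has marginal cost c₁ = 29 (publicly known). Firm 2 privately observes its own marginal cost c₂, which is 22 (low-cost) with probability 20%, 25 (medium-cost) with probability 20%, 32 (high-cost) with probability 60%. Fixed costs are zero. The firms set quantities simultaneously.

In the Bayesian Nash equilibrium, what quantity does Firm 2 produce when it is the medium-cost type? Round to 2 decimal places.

Each type of Firm 2 best-responds to q₁; Firm 1 best-responds to the expected q₂ over Firm 2's types.
Firm 2 with cost c maximizes (107 − (1/2)(q₁+q₂) − c)·q₂, giving q₂(c) = (107 − c − (1/2)q₁).
E[c₂] = 0.2·22 + 0.2·25 + 0.6·32 = 28.6
Firm 1's FOC against E[q₂] yields q₁ = (107 − 2·29 + E[c₂])/(3/2) = (107 − 58 + 28.6)/(3/2) = 51.7333.
q₂(medium-cost) = (107 − 25 − (1/2)·51.7333) = 56.1333.

56.13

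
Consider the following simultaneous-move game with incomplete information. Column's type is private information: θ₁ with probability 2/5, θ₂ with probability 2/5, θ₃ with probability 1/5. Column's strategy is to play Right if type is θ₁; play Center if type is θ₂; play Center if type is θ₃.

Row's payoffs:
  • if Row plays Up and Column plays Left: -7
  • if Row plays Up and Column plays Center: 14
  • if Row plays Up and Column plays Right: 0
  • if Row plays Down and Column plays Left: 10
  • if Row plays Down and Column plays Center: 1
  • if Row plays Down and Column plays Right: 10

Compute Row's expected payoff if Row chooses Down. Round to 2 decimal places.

4.60

E[Down] = 2/5·10 + 2/5·1 + 1/5·1 = 4 + 2/5 + 1/5 = 23/5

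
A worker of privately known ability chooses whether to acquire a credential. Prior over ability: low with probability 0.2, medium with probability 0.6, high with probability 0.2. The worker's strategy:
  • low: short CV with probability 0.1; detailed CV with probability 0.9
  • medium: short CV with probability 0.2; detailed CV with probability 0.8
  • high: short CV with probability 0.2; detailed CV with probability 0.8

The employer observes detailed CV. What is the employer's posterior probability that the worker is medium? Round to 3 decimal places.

P(detailed CV) = 0.2·0.9 + 0.6·0.8 + 0.2·0.8 = 0.82
P(medium | detailed CV) = (0.6·0.8) / 0.82 = 0.48 / 0.82 = 0.585366

0.585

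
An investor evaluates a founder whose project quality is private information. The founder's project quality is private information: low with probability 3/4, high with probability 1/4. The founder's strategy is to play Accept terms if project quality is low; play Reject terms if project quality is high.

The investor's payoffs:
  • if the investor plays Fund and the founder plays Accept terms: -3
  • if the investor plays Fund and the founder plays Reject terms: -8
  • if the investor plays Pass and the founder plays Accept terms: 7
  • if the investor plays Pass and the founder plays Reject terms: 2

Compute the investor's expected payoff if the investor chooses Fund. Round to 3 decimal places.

-4.250

Take the expectation over the founder's project quality, weighting each type's action by its prior probability.
E[Fund] = 3/4·(-3) + 1/4·(-8) = (-9/4) + (-2) = -17/4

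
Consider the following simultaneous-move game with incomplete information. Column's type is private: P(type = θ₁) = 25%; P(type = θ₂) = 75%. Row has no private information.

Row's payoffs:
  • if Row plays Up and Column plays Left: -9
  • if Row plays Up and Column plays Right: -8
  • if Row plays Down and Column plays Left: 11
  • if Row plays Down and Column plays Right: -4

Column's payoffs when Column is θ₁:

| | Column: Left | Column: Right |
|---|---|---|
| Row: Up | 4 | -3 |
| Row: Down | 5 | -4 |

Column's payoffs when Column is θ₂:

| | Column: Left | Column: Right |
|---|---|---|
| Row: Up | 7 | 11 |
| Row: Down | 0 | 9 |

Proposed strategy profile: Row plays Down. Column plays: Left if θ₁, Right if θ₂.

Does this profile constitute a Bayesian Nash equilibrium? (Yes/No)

Row plays Down: E[Down] = 0.25·(11) + 0.75·(-4) = -0.25; E[Up] = -8.25. Best-responding. ✓
Column (type θ₁), facing Down: Left gives 5, Right gives -4. Proposed Left is best. ✓
Column (type θ₂), facing Down: Left gives 0, Right gives 9. Proposed Right is best. ✓

Yes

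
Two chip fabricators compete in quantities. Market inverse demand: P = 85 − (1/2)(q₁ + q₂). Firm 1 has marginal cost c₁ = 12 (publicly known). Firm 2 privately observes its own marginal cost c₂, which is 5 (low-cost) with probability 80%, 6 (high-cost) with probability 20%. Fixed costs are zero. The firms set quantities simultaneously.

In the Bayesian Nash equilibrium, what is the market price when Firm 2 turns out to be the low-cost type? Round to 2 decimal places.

33.97

Type-c best response for Firm 2: q₂(c) = (85 − c) − q₁/2.
Firm 1 maximizes expected profit; its first-order condition is 85 − q₁ − (1/2)E[q₂] − 12 = 0.
Substituting E[q₂] and solving: E[c₂] = 5.2, so q₁ = (85 − 2·12 + 5.2)/(3/2) = 44.1333.
q₂(low-cost) = 57.9333, so P = 85 − (1/2)·(44.1333 + 57.9333) = 33.9667.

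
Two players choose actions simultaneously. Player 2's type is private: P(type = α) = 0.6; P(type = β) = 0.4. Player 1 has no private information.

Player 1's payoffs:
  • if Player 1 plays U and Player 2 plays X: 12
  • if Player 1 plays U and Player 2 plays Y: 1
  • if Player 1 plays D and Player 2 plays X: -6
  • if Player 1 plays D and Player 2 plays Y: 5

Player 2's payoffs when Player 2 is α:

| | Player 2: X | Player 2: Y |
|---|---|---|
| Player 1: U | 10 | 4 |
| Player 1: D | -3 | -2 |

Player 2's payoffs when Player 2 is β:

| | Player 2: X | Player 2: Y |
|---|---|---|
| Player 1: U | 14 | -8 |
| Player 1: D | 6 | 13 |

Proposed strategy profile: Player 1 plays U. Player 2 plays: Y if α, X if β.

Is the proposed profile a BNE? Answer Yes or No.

No

Player 1 plays U: E[U] = 0.6·(1) + 0.4·(12) = 5.4; E[D] = 0.6. Best-responding. ✓
Player 2 (type α), facing U: X gives 10, Y gives 4. Proposed Y is not best — profitable deviation exists. ✗
Player 2 (type β), facing U: X gives 14, Y gives -8. Proposed X is best. ✓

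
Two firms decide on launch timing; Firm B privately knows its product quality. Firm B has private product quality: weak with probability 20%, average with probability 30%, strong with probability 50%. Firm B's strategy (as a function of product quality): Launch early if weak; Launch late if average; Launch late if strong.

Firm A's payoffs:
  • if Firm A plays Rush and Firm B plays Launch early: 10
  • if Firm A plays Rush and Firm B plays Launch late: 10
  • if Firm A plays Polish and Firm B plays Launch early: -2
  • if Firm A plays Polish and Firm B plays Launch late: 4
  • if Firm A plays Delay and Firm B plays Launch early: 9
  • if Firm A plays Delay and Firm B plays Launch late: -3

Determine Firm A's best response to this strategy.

E[Rush] = 0.2·(10) + 0.3·(10) + 0.5·(10) = 10
E[Polish] = 0.2·(-2) + 0.3·(4) + 0.5·(4) = 2.8
E[Delay] = 0.2·(9) + 0.3·(-3) + 0.5·(-3) = -0.6
Best response: Rush (10 is the largest).

Rush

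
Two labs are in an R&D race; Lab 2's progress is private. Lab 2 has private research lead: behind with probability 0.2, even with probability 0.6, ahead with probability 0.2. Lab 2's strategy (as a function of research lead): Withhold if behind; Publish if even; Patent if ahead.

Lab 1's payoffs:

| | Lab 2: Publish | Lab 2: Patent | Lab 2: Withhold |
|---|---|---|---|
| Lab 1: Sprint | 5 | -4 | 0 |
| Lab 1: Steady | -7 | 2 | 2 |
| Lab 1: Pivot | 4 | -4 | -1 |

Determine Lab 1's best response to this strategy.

E[Sprint] = 0.2·(0) + 0.6·(5) + 0.2·(-4) = 2.2
E[Steady] = 0.2·(2) + 0.6·(-7) + 0.2·(2) = -3.4
E[Pivot] = 0.2·(-1) + 0.6·(4) + 0.2·(-4) = 1.4
Best response: Sprint (2.2 is the largest).

Sprint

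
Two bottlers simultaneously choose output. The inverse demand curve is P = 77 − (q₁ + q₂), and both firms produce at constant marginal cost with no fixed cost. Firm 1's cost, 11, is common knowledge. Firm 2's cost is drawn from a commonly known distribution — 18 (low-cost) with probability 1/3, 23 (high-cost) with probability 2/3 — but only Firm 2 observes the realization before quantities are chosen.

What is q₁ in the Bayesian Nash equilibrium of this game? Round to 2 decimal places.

Type-c best response for Firm 2: q₂(c) = (77 − c)/2 − q₁/2.
Firm 1 maximizes expected profit; its first-order condition is 77 − 2q₁ − E[q₂] − 11 = 0.
Substituting E[q₂] and solving: E[c₂] = 21.3333, so q₁ = (77 − 2·11 + 21.3333)/3 = 25.4444.

25.44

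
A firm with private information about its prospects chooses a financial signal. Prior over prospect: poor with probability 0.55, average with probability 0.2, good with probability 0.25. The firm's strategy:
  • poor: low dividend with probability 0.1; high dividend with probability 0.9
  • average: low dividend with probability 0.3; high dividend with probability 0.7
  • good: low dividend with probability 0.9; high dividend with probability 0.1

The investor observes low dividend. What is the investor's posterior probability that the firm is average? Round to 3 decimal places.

0.176

P(low dividend) = 0.55·0.1 + 0.2·0.3 + 0.25·0.9 = 0.34
P(average | low dividend) = (0.2·0.3) / 0.34 = 0.06 / 0.34 = 0.176471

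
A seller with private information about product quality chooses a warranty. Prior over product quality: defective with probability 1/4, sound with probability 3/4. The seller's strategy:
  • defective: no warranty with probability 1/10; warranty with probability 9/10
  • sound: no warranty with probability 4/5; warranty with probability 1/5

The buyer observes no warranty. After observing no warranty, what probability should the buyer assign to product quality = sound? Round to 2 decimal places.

0.96

P(no warranty) = (1/4)·(1/10) + (3/4)·(4/5) = 5/8
P(sound | no warranty) = ((3/4)·(4/5)) / (5/8) = (3/5) / (5/8) = 24/25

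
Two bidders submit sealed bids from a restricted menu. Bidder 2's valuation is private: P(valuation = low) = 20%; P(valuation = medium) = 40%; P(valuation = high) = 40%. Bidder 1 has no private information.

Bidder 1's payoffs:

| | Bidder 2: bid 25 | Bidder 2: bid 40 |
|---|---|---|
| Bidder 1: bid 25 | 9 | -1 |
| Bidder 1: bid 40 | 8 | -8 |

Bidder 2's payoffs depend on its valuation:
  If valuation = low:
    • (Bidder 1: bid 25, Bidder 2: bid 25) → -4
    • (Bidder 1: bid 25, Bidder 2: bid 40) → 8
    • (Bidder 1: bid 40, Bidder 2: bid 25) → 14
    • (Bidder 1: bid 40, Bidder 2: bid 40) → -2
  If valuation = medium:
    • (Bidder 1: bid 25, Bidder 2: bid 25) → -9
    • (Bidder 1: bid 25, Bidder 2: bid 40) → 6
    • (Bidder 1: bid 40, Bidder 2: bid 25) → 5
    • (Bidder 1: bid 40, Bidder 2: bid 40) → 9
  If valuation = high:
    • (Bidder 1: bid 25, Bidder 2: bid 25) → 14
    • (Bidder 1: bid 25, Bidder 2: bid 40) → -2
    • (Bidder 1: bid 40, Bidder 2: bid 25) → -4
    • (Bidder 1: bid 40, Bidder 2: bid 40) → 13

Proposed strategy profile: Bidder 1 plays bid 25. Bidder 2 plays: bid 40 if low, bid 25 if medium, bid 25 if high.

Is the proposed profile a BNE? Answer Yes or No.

No

A profile is a BNE iff every type of every player is best-responding given beliefs about the other side.
Bidder 1 plays bid 25: E[bid 25] = 0.2·(-1) + 0.4·(9) + 0.4·(9) = 7; E[bid 40] = 4.8. Best-responding. ✓
Bidder 2 (valuation low), facing bid 25: bid 25 gives -4, bid 40 gives 8. Proposed bid 40 is best. ✓
Bidder 2 (valuation medium), facing bid 25: bid 25 gives -9, bid 40 gives 6. Proposed bid 25 is not best — profitable deviation exists. ✗
Bidder 2 (valuation high), facing bid 25: bid 25 gives 14, bid 40 gives -2. Proposed bid 25 is best. ✓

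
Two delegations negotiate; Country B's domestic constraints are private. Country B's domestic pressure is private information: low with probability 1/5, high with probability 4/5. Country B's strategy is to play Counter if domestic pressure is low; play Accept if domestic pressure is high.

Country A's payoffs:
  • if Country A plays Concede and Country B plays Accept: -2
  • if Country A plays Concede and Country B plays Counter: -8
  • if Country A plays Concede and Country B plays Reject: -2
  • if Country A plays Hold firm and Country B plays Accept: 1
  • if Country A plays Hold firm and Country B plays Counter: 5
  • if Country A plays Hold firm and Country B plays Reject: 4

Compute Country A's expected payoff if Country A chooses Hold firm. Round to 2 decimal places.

E[Hold firm] = 1/5·5 + 4/5·1 = 1 + 4/5 = 9/5

1.80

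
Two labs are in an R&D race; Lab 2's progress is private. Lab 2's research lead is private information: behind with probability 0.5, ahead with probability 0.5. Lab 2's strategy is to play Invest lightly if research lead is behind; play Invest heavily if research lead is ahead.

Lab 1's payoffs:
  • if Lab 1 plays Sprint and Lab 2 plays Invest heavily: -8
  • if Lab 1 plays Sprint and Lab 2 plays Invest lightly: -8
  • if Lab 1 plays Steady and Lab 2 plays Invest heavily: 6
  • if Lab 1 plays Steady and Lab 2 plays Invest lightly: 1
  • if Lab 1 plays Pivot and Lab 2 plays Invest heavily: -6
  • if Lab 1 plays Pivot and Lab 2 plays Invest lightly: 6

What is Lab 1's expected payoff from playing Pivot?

0

E[Pivot] = 0.5·6 + 0.5·(-6) = 3 + (-3) = 0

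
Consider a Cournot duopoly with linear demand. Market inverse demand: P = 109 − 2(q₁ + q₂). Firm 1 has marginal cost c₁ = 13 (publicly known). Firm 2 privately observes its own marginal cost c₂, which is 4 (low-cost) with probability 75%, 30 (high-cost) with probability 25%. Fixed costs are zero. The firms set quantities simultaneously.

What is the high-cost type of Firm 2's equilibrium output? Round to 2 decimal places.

Type-c best response for Firm 2: q₂(c) = (109 − c)/4 − q₁/2.
Firm 1 maximizes expected profit; its first-order condition is 109 − 4q₁ − 2E[q₂] − 13 = 0.
Substituting E[q₂] and solving: E[c₂] = 10.5, so q₁ = (109 − 2·13 + 10.5)/6 = 15.5833.
q₂(high-cost) = (109 − 30 − 2·15.5833)/4 = 11.9583.

11.96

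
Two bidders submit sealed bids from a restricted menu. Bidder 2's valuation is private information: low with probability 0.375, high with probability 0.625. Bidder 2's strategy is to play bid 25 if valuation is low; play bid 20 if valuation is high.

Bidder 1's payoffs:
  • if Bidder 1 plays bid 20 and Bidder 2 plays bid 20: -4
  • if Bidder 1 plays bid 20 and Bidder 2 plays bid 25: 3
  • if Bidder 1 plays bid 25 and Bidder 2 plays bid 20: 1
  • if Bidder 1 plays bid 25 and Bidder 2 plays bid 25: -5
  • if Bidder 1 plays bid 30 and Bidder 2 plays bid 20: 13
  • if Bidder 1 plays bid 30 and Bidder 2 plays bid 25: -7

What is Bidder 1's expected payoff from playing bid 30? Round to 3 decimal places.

5.500

E[bid 30] = 0.375·(-7) + 0.625·13 = (-2.625) + 8.125 = 5.5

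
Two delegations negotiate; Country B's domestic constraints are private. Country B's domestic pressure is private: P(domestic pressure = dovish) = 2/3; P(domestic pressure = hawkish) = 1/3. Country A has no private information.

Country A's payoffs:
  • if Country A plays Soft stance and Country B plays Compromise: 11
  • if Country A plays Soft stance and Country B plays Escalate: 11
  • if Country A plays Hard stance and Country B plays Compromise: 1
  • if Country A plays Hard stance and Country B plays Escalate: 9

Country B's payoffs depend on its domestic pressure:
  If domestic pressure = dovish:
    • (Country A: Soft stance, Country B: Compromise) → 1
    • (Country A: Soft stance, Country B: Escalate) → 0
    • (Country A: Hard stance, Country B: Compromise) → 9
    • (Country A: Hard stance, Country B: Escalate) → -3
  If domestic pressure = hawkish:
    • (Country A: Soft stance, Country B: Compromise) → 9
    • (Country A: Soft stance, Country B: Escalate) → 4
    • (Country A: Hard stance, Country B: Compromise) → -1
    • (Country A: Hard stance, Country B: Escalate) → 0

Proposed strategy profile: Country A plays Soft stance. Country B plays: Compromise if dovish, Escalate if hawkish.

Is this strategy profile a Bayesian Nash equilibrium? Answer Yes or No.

No

A profile is a BNE iff every type of every player is best-responding given beliefs about the other side.
Country A plays Soft stance: E[Soft stance] = 2/3·(11) + 1/3·(11) = 11; E[Hard stance] = 11/3. Best-responding. ✓
Country B (domestic pressure dovish), facing Soft stance: Compromise gives 1, Escalate gives 0. Proposed Compromise is best. ✓
Country B (domestic pressure hawkish), facing Soft stance: Compromise gives 9, Escalate gives 4. Proposed Escalate is not best — profitable deviation exists. ✗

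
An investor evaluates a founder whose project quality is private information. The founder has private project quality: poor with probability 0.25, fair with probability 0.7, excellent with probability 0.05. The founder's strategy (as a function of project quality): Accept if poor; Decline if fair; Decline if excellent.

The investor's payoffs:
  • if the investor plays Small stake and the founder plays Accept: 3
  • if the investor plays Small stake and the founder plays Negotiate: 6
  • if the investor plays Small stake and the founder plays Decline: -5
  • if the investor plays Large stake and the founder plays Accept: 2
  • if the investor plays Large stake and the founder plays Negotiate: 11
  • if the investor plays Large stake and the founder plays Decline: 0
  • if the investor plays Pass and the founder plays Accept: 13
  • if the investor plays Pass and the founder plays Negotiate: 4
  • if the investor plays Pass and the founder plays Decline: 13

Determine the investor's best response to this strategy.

Pass

E[Small stake] = 0.25·(3) + 0.7·(-5) + 0.05·(-5) = -3
E[Large stake] = 0.25·(2) + 0.7·(0) + 0.05·(0) = 0.5
E[Pass] = 0.25·(13) + 0.7·(13) + 0.05·(13) = 13
Best response: Pass (13 is the largest).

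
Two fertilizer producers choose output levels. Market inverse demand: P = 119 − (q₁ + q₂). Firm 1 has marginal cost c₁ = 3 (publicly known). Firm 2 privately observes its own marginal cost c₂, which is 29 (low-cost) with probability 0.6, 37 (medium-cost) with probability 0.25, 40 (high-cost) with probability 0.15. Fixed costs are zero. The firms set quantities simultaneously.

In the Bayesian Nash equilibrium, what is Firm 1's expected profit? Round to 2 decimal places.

2357.10

Each type of Firm 2 best-responds to q₁; Firm 1 best-responds to the expected q₂ over Firm 2's types.
Firm 2 with cost c maximizes (119 − (q₁+q₂) − c)·q₂, giving q₂(c) = (119 − c − q₁)/2.
E[c₂] = 0.6·29 + 0.25·37 + 0.15·40 = 32.65
Firm 1's FOC against E[q₂] yields q₁ = (119 − 2·3 + E[c₂])/3 = (119 − 6 + 32.65)/3 = 48.55.
E[P] = 119 − (q₁ + E[q₂]) = 51.55; Firm 1's expected profit = (E[P] − 3)·q₁ = (51.55 − 3)·48.55 = 2357.1.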